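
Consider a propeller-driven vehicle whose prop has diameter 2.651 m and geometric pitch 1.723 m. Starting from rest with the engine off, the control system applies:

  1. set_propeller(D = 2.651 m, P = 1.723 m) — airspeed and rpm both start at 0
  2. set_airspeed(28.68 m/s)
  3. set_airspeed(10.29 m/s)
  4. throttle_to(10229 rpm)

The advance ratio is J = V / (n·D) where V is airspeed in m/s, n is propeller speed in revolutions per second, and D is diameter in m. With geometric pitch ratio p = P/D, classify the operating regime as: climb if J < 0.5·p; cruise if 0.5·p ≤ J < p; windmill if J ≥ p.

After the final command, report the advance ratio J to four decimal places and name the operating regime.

set_propeller: D = 2.651 m, P = 1.723 m (p = P/D = 0.649943); state ← (V=0, rpm=0)
set_airspeed(28.68): V ← 28.68 m/s
set_airspeed(10.29): V ← 10.29 m/s
throttle_to(10229): rpm ← 10229
final state: V = 10.29 m/s, rpm = 10229 → n = rpm/60 = 170.483333 rev/s
J = V / (n·D) = 10.29 / (170.483333 × 2.651) = 0.022768
regime bands: climb J<0.3250 | cruise [0.3250, 0.6499) | windmill J≥0.6499
J = 0.0228 → climb

J = 0.0228, regime = climb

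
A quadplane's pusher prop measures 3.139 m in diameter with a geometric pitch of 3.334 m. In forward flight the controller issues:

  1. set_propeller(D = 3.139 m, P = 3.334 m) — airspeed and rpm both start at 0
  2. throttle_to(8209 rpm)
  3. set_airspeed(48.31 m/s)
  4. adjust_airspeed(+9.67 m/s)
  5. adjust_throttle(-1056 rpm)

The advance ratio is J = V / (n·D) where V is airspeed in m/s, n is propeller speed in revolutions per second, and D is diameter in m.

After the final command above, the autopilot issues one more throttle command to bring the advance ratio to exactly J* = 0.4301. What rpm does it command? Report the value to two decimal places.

set_propeller: D = 3.139 m, P = 3.334 m (p = P/D = 1.062122); state ← (V=0, rpm=0)
throttle_to(8209): rpm ← 8209
set_airspeed(48.31): V ← 48.31 m/s
adjust_airspeed(+9.67): V ← 48.31 +9.67 = 57.98 m/s
adjust_throttle(-1056): rpm ← 8209 -1056 = 7153
final state: V = 57.98 m/s, rpm = 7153 → n = rpm/60 = 119.216667 rev/s
target J* = 0.4301; solve J* = V/(n·D) for n: n = V/(J*·D) = 57.98/(0.4301 × 3.139) = 42.945479 rev/s
rpm = 60·n = 2576.728750

rpm = 2576.73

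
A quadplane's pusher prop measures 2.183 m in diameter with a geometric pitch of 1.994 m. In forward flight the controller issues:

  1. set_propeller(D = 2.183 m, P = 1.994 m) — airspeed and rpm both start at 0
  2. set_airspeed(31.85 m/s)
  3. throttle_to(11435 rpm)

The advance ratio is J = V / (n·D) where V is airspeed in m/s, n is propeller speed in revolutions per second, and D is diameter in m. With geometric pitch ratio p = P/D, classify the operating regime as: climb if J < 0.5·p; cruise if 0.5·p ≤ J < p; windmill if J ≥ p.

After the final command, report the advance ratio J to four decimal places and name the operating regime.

J = 0.0766, regime = climb

set_propeller: D = 2.183 m, P = 1.994 m (p = P/D = 0.913422); state ← (V=0, rpm=0)
set_airspeed(31.85): V ← 31.85 m/s
throttle_to(11435): rpm ← 11435
final state: V = 31.85 m/s, rpm = 11435 → n = rpm/60 = 190.583333 rev/s
J = V / (n·D) = 31.85 / (190.583333 × 2.183) = 0.076555
regime bands: climb J<0.4567 | cruise [0.4567, 0.9134) | windmill J≥0.9134
J = 0.0766 → climb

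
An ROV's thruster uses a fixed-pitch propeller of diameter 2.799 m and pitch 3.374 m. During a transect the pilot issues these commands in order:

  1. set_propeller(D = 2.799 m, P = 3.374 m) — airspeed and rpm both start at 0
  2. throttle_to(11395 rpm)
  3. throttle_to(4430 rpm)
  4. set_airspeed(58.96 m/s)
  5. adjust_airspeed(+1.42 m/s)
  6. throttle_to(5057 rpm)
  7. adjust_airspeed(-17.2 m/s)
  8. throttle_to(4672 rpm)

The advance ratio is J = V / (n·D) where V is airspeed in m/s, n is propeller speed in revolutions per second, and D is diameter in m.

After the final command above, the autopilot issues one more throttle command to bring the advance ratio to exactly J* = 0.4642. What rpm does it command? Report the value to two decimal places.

set_propeller: D = 2.799 m, P = 3.374 m (p = P/D = 1.205431); state ← (V=0, rpm=0)
throttle_to(11395): rpm ← 11395
throttle_to(4430): rpm ← 4430
set_airspeed(58.96): V ← 58.96 m/s
adjust_airspeed(+1.42): V ← 58.96 +1.42 = 60.38 m/s
throttle_to(5057): rpm ← 5057
adjust_airspeed(-17.2): V ← 60.38 -17.2 = 43.18 m/s
throttle_to(4672): rpm ← 4672
final state: V = 43.18 m/s, rpm = 4672 → n = rpm/60 = 77.866667 rev/s
target J* = 0.4642; solve J* = V/(n·D) for n: n = V/(J*·D) = 43.18/(0.4642 × 2.799) = 33.233387 rev/s
rpm = 60·n = 1994.003213

rpm = 1994.00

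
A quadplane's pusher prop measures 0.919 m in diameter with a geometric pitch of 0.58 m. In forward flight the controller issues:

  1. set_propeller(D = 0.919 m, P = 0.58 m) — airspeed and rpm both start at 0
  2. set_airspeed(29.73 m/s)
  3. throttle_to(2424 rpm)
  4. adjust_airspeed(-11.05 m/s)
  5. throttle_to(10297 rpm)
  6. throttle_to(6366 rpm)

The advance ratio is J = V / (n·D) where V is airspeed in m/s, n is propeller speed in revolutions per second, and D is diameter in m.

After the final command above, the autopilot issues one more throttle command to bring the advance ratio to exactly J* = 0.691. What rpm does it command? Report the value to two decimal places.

rpm = 1764.96

set_propeller: D = 0.919 m, P = 0.58 m (p = P/D = 0.631121); state ← (V=0, rpm=0)
set_airspeed(29.73): V ← 29.73 m/s
throttle_to(2424): rpm ← 2424
adjust_airspeed(-11.05): V ← 29.73 -11.05 = 18.68 m/s
throttle_to(10297): rpm ← 10297
throttle_to(6366): rpm ← 6366
final state: V = 18.68 m/s, rpm = 6366 → n = rpm/60 = 106.100000 rev/s
target J* = 0.691; solve J* = V/(n·D) for n: n = V/(J*·D) = 18.68/(0.691 × 0.919) = 29.415979 rev/s
rpm = 60·n = 1764.958766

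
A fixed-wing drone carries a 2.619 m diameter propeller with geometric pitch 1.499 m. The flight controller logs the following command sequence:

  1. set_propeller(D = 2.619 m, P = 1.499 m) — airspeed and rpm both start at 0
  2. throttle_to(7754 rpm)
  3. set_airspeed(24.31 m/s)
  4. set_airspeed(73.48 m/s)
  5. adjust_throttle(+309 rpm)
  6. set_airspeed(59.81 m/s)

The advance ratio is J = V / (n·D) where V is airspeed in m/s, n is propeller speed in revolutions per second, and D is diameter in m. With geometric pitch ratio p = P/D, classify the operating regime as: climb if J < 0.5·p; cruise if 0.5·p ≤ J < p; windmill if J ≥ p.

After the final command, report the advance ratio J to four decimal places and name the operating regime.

set_propeller: D = 2.619 m, P = 1.499 m (p = P/D = 0.572356); state ← (V=0, rpm=0)
throttle_to(7754): rpm ← 7754
set_airspeed(24.31): V ← 24.31 m/s
set_airspeed(73.48): V ← 73.48 m/s
adjust_throttle(+309): rpm ← 7754 +309 = 8063
set_airspeed(59.81): V ← 59.81 m/s
final state: V = 59.81 m/s, rpm = 8063 → n = rpm/60 = 134.383333 rev/s
J = V / (n·D) = 59.81 / (134.383333 × 2.619) = 0.169939
regime bands: climb J<0.2862 | cruise [0.2862, 0.5724) | windmill J≥0.5724
J = 0.1699 → climb

J = 0.1699, regime = climb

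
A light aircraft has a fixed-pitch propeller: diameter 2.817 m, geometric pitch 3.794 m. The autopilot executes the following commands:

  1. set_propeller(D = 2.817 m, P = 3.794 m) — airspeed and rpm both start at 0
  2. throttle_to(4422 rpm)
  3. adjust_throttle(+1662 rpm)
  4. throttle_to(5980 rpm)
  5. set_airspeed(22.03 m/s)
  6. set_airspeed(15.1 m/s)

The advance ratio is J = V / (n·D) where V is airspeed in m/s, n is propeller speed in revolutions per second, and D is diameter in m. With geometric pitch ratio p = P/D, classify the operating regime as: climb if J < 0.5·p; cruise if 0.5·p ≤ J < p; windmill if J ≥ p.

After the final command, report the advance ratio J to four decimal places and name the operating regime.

set_propeller: D = 2.817 m, P = 3.794 m (p = P/D = 1.346823); state ← (V=0, rpm=0)
throttle_to(4422): rpm ← 4422
adjust_throttle(+1662): rpm ← 4422 +1662 = 6084
throttle_to(5980): rpm ← 5980
set_airspeed(22.03): V ← 22.03 m/s
set_airspeed(15.1): V ← 15.1 m/s
final state: V = 15.1 m/s, rpm = 5980 → n = rpm/60 = 99.666667 rev/s
J = V / (n·D) = 15.1 / (99.666667 × 2.817) = 0.053782
regime bands: climb J<0.6734 | cruise [0.6734, 1.3468) | windmill J≥1.3468
J = 0.0538 → climb

J = 0.0538, regime = climb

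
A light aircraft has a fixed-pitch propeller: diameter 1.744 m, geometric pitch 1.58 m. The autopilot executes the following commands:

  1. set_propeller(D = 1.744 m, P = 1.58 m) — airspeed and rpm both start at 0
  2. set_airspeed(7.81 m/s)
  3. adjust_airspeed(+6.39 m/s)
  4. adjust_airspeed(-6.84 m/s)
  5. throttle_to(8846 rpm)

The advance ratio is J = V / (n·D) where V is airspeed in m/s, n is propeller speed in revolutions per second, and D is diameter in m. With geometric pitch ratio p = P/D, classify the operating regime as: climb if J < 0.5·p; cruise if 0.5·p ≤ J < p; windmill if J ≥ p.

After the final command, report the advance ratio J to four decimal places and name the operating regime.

set_propeller: D = 1.744 m, P = 1.58 m (p = P/D = 0.905963); state ← (V=0, rpm=0)
set_airspeed(7.81): V ← 7.81 m/s
adjust_airspeed(+6.39): V ← 7.81 +6.39 = 14.2 m/s
adjust_airspeed(-6.84): V ← 14.2 -6.84 = 7.36 m/s
throttle_to(8846): rpm ← 8846
final state: V = 7.36 m/s, rpm = 8846 → n = rpm/60 = 147.433333 rev/s
J = V / (n·D) = 7.36 / (147.433333 × 1.744) = 0.028624
regime bands: climb J<0.4530 | cruise [0.4530, 0.9060) | windmill J≥0.9060
J = 0.0286 → climb

J = 0.0286, regime = climb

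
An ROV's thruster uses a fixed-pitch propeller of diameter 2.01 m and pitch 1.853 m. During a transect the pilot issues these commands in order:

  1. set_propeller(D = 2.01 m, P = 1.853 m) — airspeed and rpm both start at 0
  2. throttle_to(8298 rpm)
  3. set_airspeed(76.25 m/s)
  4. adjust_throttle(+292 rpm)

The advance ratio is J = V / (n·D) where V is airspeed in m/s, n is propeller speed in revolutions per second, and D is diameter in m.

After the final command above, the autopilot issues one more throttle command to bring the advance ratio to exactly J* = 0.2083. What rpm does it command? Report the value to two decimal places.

set_propeller: D = 2.01 m, P = 1.853 m (p = P/D = 0.921891); state ← (V=0, rpm=0)
throttle_to(8298): rpm ← 8298
set_airspeed(76.25): V ← 76.25 m/s
adjust_throttle(+292): rpm ← 8298 +292 = 8590
final state: V = 76.25 m/s, rpm = 8590 → n = rpm/60 = 143.166667 rev/s
target J* = 0.2083; solve J* = V/(n·D) for n: n = V/(J*·D) = 76.25/(0.2083 × 2.01) = 182.118691 rev/s
rpm = 60·n = 10927.121474

rpm = 10927.12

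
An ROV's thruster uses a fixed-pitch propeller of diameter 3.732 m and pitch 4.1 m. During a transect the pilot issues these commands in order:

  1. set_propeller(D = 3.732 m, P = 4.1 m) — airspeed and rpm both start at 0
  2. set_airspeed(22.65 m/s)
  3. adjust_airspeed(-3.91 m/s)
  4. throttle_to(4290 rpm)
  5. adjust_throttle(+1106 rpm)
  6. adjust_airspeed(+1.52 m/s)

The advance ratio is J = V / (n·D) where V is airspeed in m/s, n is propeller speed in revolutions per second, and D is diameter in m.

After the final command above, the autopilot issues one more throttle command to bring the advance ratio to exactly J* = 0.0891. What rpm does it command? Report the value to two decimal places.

set_propeller: D = 3.732 m, P = 4.1 m (p = P/D = 1.098607); state ← (V=0, rpm=0)
set_airspeed(22.65): V ← 22.65 m/s
adjust_airspeed(-3.91): V ← 22.65 -3.91 = 18.74 m/s
throttle_to(4290): rpm ← 4290
adjust_throttle(+1106): rpm ← 4290 +1106 = 5396
adjust_airspeed(+1.52): V ← 18.74 +1.52 = 20.26 m/s
final state: V = 20.26 m/s, rpm = 5396 → n = rpm/60 = 89.933333 rev/s
target J* = 0.0891; solve J* = V/(n·D) for n: n = V/(J*·D) = 20.26/(0.0891 × 3.732) = 60.928446 rev/s
rpm = 60·n = 3655.706764

rpm = 3655.71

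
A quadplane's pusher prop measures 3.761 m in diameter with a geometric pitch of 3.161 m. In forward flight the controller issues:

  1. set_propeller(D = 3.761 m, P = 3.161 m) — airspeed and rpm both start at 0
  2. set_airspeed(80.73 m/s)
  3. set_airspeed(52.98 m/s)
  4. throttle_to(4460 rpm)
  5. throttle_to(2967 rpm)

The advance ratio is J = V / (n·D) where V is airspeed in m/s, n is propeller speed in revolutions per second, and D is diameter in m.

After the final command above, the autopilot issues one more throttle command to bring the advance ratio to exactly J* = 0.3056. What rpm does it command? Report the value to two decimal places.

set_propeller: D = 3.761 m, P = 3.161 m (p = P/D = 0.840468); state ← (V=0, rpm=0)
set_airspeed(80.73): V ← 80.73 m/s
set_airspeed(52.98): V ← 52.98 m/s
throttle_to(4460): rpm ← 4460
throttle_to(2967): rpm ← 2967
final state: V = 52.98 m/s, rpm = 2967 → n = rpm/60 = 49.450000 rev/s
target J* = 0.3056; solve J* = V/(n·D) for n: n = V/(J*·D) = 52.98/(0.3056 × 3.761) = 46.095154 rev/s
rpm = 60·n = 2765.709242

rpm = 2765.71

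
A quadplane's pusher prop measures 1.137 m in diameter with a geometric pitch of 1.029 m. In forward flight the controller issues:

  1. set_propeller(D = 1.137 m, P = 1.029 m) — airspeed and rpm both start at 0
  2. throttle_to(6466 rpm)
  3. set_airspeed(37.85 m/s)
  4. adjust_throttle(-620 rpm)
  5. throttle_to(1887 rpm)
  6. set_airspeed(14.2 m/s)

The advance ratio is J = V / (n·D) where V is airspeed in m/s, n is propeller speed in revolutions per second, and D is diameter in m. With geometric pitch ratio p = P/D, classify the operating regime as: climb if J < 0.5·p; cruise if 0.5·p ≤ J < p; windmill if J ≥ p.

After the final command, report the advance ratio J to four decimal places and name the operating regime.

set_propeller: D = 1.137 m, P = 1.029 m (p = P/D = 0.905013); state ← (V=0, rpm=0)
throttle_to(6466): rpm ← 6466
set_airspeed(37.85): V ← 37.85 m/s
adjust_throttle(-620): rpm ← 6466 -620 = 5846
throttle_to(1887): rpm ← 1887
set_airspeed(14.2): V ← 14.2 m/s
final state: V = 14.2 m/s, rpm = 1887 → n = rpm/60 = 31.450000 rev/s
J = V / (n·D) = 14.2 / (31.450000 × 1.137) = 0.397107
regime bands: climb J<0.4525 | cruise [0.4525, 0.9050) | windmill J≥0.9050
J = 0.3971 → climb

J = 0.3971, regime = climb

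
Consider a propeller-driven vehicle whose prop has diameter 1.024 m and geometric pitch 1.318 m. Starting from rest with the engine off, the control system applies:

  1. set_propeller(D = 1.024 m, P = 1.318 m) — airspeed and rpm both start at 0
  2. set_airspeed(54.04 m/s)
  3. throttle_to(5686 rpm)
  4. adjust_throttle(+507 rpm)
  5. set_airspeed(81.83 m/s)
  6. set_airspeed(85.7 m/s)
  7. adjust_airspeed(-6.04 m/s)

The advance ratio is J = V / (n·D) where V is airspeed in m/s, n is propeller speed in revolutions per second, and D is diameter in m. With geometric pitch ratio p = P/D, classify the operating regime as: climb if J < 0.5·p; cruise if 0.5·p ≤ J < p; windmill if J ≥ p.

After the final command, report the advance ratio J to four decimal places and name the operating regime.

J = 0.7537, regime = cruise

set_propeller: D = 1.024 m, P = 1.318 m (p = P/D = 1.287109); state ← (V=0, rpm=0)
set_airspeed(54.04): V ← 54.04 m/s
throttle_to(5686): rpm ← 5686
adjust_throttle(+507): rpm ← 5686 +507 = 6193
set_airspeed(81.83): V ← 81.83 m/s
set_airspeed(85.7): V ← 85.7 m/s
adjust_airspeed(-6.04): V ← 85.7 -6.04 = 79.66 m/s
final state: V = 79.66 m/s, rpm = 6193 → n = rpm/60 = 103.216667 rev/s
J = V / (n·D) = 79.66 / (103.216667 × 1.024) = 0.753686
regime bands: climb J<0.6436 | cruise [0.6436, 1.2871) | windmill J≥1.2871
J = 0.7537 → cruise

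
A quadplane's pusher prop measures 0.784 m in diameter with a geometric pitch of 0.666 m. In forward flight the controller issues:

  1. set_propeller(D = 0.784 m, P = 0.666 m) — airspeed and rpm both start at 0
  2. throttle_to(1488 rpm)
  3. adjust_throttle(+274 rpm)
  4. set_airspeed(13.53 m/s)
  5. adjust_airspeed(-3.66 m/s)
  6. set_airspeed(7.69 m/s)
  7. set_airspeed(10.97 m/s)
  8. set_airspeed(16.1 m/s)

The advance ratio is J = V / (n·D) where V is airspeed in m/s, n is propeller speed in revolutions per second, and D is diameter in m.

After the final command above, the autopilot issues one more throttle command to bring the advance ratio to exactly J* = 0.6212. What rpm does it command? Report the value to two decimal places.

set_propeller: D = 0.784 m, P = 0.666 m (p = P/D = 0.849490); state ← (V=0, rpm=0)
throttle_to(1488): rpm ← 1488
adjust_throttle(+274): rpm ← 1488 +274 = 1762
set_airspeed(13.53): V ← 13.53 m/s
adjust_airspeed(-3.66): V ← 13.53 -3.66 = 9.87 m/s
set_airspeed(7.69): V ← 7.69 m/s
set_airspeed(10.97): V ← 10.97 m/s
set_airspeed(16.1): V ← 16.1 m/s
final state: V = 16.1 m/s, rpm = 1762 → n = rpm/60 = 29.366667 rev/s
target J* = 0.6212; solve J* = V/(n·D) for n: n = V/(J*·D) = 16.1/(0.6212 × 0.784) = 33.058136 rev/s
rpm = 60·n = 1983.488180

rpm = 1983.49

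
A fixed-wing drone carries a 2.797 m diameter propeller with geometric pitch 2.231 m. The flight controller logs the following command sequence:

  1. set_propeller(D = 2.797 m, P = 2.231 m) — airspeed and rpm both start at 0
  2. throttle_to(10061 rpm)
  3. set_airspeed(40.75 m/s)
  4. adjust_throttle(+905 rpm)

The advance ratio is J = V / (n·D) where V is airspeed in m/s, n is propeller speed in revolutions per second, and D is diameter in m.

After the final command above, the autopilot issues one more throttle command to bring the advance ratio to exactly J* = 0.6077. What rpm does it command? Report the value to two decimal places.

set_propeller: D = 2.797 m, P = 2.231 m (p = P/D = 0.797640); state ← (V=0, rpm=0)
throttle_to(10061): rpm ← 10061
set_airspeed(40.75): V ← 40.75 m/s
adjust_throttle(+905): rpm ← 10061 +905 = 10966
final state: V = 40.75 m/s, rpm = 10966 → n = rpm/60 = 182.766667 rev/s
target J* = 0.6077; solve J* = V/(n·D) for n: n = V/(J*·D) = 40.75/(0.6077 × 2.797) = 23.974299 rev/s
rpm = 60·n = 1438.457917

rpm = 1438.46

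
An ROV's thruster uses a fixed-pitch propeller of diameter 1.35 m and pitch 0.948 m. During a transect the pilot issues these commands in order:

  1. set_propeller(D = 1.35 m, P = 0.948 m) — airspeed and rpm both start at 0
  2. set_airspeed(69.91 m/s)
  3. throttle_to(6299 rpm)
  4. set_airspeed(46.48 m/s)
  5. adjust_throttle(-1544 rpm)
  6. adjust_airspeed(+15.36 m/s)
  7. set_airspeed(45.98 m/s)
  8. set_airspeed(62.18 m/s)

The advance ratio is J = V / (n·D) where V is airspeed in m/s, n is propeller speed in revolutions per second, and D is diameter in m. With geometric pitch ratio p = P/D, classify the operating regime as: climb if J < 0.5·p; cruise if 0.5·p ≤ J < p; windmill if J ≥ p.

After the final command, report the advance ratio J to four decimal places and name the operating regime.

J = 0.5812, regime = cruise

set_propeller: D = 1.35 m, P = 0.948 m (p = P/D = 0.702222); state ← (V=0, rpm=0)
set_airspeed(69.91): V ← 69.91 m/s
throttle_to(6299): rpm ← 6299
set_airspeed(46.48): V ← 46.48 m/s
adjust_throttle(-1544): rpm ← 6299 -1544 = 4755
adjust_airspeed(+15.36): V ← 46.48 +15.36 = 61.84 m/s
set_airspeed(45.98): V ← 45.98 m/s
set_airspeed(62.18): V ← 62.18 m/s
final state: V = 62.18 m/s, rpm = 4755 → n = rpm/60 = 79.250000 rev/s
J = V / (n·D) = 62.18 / (79.250000 × 1.35) = 0.581189
regime bands: climb J<0.3511 | cruise [0.3511, 0.7022) | windmill J≥0.7022
J = 0.5812 → cruise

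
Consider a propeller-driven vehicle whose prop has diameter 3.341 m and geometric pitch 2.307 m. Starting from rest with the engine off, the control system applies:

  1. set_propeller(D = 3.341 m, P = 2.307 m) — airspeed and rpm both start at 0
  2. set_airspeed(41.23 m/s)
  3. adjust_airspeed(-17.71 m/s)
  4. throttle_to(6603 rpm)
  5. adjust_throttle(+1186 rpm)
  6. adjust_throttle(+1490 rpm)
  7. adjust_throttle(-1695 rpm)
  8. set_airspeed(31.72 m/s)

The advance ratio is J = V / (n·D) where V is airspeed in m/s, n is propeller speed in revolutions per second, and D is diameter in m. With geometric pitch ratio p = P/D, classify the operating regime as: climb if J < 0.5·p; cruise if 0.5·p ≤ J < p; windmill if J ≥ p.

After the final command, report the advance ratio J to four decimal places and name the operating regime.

set_propeller: D = 3.341 m, P = 2.307 m (p = P/D = 0.690512); state ← (V=0, rpm=0)
set_airspeed(41.23): V ← 41.23 m/s
adjust_airspeed(-17.71): V ← 41.23 -17.71 = 23.52 m/s
throttle_to(6603): rpm ← 6603
adjust_throttle(+1186): rpm ← 6603 +1186 = 7789
adjust_throttle(+1490): rpm ← 7789 +1490 = 9279
adjust_throttle(-1695): rpm ← 9279 -1695 = 7584
set_airspeed(31.72): V ← 31.72 m/s
final state: V = 31.72 m/s, rpm = 7584 → n = rpm/60 = 126.400000 rev/s
J = V / (n·D) = 31.72 / (126.400000 × 3.341) = 0.075112
regime bands: climb J<0.3453 | cruise [0.3453, 0.6905) | windmill J≥0.6905
J = 0.0751 → climb

J = 0.0751, regime = climb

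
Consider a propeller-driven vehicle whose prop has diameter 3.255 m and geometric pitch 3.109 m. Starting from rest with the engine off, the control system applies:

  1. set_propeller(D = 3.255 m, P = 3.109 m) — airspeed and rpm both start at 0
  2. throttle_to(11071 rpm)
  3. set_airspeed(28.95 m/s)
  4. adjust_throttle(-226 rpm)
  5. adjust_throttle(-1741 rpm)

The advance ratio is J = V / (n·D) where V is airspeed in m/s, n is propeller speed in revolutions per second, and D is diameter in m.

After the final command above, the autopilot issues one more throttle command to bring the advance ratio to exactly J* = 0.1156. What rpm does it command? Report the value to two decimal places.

rpm = 4616.27

set_propeller: D = 3.255 m, P = 3.109 m (p = P/D = 0.955146); state ← (V=0, rpm=0)
throttle_to(11071): rpm ← 11071
set_airspeed(28.95): V ← 28.95 m/s
adjust_throttle(-226): rpm ← 11071 -226 = 10845
adjust_throttle(-1741): rpm ← 10845 -1741 = 9104
final state: V = 28.95 m/s, rpm = 9104 → n = rpm/60 = 151.733333 rev/s
target J* = 0.1156; solve J* = V/(n·D) for n: n = V/(J*·D) = 28.95/(0.1156 × 3.255) = 76.937796 rev/s
rpm = 60·n = 4616.267759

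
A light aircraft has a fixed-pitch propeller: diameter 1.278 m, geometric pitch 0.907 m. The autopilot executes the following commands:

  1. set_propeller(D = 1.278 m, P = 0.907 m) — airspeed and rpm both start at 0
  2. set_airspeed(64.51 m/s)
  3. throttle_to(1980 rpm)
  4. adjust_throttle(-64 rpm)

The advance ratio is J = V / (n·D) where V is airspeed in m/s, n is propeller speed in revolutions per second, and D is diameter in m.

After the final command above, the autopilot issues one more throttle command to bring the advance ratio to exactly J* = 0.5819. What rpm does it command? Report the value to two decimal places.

rpm = 5204.74

set_propeller: D = 1.278 m, P = 0.907 m (p = P/D = 0.709703); state ← (V=0, rpm=0)
set_airspeed(64.51): V ← 64.51 m/s
throttle_to(1980): rpm ← 1980
adjust_throttle(-64): rpm ← 1980 -64 = 1916
final state: V = 64.51 m/s, rpm = 1916 → n = rpm/60 = 31.933333 rev/s
target J* = 0.5819; solve J* = V/(n·D) for n: n = V/(J*·D) = 64.51/(0.5819 × 1.278) = 86.745675 rev/s
rpm = 60·n = 5204.740501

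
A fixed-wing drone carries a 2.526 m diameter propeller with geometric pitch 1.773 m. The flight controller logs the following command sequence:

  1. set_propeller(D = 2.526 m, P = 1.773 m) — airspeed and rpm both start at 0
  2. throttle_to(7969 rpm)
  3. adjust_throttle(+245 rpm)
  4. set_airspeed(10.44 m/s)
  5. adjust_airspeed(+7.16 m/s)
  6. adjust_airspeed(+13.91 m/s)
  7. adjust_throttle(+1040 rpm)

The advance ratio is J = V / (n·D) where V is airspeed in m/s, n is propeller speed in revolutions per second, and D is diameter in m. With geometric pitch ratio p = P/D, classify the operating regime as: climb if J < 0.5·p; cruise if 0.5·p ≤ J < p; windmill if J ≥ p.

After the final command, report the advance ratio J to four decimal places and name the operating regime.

set_propeller: D = 2.526 m, P = 1.773 m (p = P/D = 0.701900); state ← (V=0, rpm=0)
throttle_to(7969): rpm ← 7969
adjust_throttle(+245): rpm ← 7969 +245 = 8214
set_airspeed(10.44): V ← 10.44 m/s
adjust_airspeed(+7.16): V ← 10.44 +7.16 = 17.6 m/s
adjust_airspeed(+13.91): V ← 17.6 +13.91 = 31.51 m/s
adjust_throttle(+1040): rpm ← 8214 +1040 = 9254
final state: V = 31.51 m/s, rpm = 9254 → n = rpm/60 = 154.233333 rev/s
J = V / (n·D) = 31.51 / (154.233333 × 2.526) = 0.080879
regime bands: climb J<0.3510 | cruise [0.3510, 0.7019) | windmill J≥0.7019
J = 0.0809 → climb

J = 0.0809, regime = climb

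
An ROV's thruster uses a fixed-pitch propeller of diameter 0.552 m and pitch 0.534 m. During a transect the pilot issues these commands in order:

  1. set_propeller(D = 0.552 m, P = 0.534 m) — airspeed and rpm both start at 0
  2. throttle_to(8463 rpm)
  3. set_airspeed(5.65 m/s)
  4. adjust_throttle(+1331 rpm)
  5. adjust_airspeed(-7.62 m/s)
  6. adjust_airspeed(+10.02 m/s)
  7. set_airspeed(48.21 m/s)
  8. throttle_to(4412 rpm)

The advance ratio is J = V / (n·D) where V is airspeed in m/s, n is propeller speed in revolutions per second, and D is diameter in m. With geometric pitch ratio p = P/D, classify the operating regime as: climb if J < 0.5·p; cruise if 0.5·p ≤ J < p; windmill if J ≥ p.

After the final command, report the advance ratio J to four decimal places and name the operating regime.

J = 1.1877, regime = windmill

set_propeller: D = 0.552 m, P = 0.534 m (p = P/D = 0.967391); state ← (V=0, rpm=0)
throttle_to(8463): rpm ← 8463
set_airspeed(5.65): V ← 5.65 m/s
adjust_throttle(+1331): rpm ← 8463 +1331 = 9794
adjust_airspeed(-7.62): V ← 5.65 -7.62 = -1.97 m/s
adjust_airspeed(+10.02): V ← -1.97 +10.02 = 8.05 m/s
set_airspeed(48.21): V ← 48.21 m/s
throttle_to(4412): rpm ← 4412
final state: V = 48.21 m/s, rpm = 4412 → n = rpm/60 = 73.533333 rev/s
J = V / (n·D) = 48.21 / (73.533333 × 0.552) = 1.187719
regime bands: climb J<0.4837 | cruise [0.4837, 0.9674) | windmill J≥0.9674
J = 1.1877 → windmill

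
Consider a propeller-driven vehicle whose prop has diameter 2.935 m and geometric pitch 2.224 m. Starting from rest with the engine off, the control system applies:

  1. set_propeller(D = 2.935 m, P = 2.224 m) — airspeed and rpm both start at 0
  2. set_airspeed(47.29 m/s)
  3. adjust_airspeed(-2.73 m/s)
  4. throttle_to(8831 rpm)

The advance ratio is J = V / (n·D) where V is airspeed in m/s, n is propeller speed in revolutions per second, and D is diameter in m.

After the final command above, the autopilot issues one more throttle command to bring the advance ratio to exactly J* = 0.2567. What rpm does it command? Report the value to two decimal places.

set_propeller: D = 2.935 m, P = 2.224 m (p = P/D = 0.757751); state ← (V=0, rpm=0)
set_airspeed(47.29): V ← 47.29 m/s
adjust_airspeed(-2.73): V ← 47.29 -2.73 = 44.56 m/s
throttle_to(8831): rpm ← 8831
final state: V = 44.56 m/s, rpm = 8831 → n = rpm/60 = 147.183333 rev/s
target J* = 0.2567; solve J* = V/(n·D) for n: n = V/(J*·D) = 44.56/(0.2567 × 2.935) = 59.144070 rev/s
rpm = 60·n = 3548.644206

rpm = 3548.64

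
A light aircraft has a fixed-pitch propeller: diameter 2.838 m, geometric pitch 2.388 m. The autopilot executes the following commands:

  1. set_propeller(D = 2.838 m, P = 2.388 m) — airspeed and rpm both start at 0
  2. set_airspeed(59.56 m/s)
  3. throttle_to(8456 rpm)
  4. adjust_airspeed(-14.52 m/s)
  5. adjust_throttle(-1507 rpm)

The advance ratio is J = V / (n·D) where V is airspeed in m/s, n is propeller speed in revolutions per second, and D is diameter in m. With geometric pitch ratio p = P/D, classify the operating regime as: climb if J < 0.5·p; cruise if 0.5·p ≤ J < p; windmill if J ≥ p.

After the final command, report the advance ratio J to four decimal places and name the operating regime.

J = 0.1370, regime = climb

set_propeller: D = 2.838 m, P = 2.388 m (p = P/D = 0.841438); state ← (V=0, rpm=0)
set_airspeed(59.56): V ← 59.56 m/s
throttle_to(8456): rpm ← 8456
adjust_airspeed(-14.52): V ← 59.56 -14.52 = 45.04 m/s
adjust_throttle(-1507): rpm ← 8456 -1507 = 6949
final state: V = 45.04 m/s, rpm = 6949 → n = rpm/60 = 115.816667 rev/s
J = V / (n·D) = 45.04 / (115.816667 × 2.838) = 0.137030
regime bands: climb J<0.4207 | cruise [0.4207, 0.8414) | windmill J≥0.8414
J = 0.1370 → climb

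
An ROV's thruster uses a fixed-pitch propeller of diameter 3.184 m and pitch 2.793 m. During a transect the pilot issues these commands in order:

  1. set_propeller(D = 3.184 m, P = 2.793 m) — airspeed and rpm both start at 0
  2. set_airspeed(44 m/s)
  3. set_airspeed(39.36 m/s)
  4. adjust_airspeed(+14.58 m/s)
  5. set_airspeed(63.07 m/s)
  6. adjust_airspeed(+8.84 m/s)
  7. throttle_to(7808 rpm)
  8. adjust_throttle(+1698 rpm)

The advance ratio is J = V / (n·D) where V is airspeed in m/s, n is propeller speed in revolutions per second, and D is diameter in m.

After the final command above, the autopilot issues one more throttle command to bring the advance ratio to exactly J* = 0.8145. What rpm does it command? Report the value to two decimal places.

set_propeller: D = 3.184 m, P = 2.793 m (p = P/D = 0.877198); state ← (V=0, rpm=0)
set_airspeed(44): V ← 44 m/s
set_airspeed(39.36): V ← 39.36 m/s
adjust_airspeed(+14.58): V ← 39.36 +14.58 = 53.94 m/s
set_airspeed(63.07): V ← 63.07 m/s
adjust_airspeed(+8.84): V ← 63.07 +8.84 = 71.91 m/s
throttle_to(7808): rpm ← 7808
adjust_throttle(+1698): rpm ← 7808 +1698 = 9506
final state: V = 71.91 m/s, rpm = 9506 → n = rpm/60 = 158.433333 rev/s
target J* = 0.8145; solve J* = V/(n·D) for n: n = V/(J*·D) = 71.91/(0.8145 × 3.184) = 27.728421 rev/s
rpm = 60·n = 1663.705267

rpm = 1663.71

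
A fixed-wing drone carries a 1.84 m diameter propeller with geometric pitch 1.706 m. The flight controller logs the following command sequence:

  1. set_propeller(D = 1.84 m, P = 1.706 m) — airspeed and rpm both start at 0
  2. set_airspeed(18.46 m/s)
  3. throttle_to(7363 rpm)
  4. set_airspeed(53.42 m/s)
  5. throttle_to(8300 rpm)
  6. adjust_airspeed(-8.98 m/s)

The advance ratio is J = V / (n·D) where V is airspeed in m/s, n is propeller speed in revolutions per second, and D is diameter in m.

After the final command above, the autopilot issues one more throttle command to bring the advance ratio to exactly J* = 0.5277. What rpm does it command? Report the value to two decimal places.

rpm = 2746.13

set_propeller: D = 1.84 m, P = 1.706 m (p = P/D = 0.927174); state ← (V=0, rpm=0)
set_airspeed(18.46): V ← 18.46 m/s
throttle_to(7363): rpm ← 7363
set_airspeed(53.42): V ← 53.42 m/s
throttle_to(8300): rpm ← 8300
adjust_airspeed(-8.98): V ← 53.42 -8.98 = 44.44 m/s
final state: V = 44.44 m/s, rpm = 8300 → n = rpm/60 = 138.333333 rev/s
target J* = 0.5277; solve J* = V/(n·D) for n: n = V/(J*·D) = 44.44/(0.5277 × 1.84) = 45.768759 rev/s
rpm = 60·n = 2746.125516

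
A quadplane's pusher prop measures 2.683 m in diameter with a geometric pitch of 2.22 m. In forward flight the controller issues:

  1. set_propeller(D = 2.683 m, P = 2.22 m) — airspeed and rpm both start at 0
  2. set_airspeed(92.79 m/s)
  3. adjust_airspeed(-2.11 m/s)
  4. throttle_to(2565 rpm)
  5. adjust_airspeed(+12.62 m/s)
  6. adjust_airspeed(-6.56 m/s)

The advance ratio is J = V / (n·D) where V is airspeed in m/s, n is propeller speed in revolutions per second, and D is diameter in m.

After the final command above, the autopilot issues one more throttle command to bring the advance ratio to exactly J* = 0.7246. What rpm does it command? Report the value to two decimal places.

rpm = 2985.65

set_propeller: D = 2.683 m, P = 2.22 m (p = P/D = 0.827432); state ← (V=0, rpm=0)
set_airspeed(92.79): V ← 92.79 m/s
adjust_airspeed(-2.11): V ← 92.79 -2.11 = 90.68 m/s
throttle_to(2565): rpm ← 2565
adjust_airspeed(+12.62): V ← 90.68 +12.62 = 103.3 m/s
adjust_airspeed(-6.56): V ← 103.3 -6.56 = 96.74 m/s
final state: V = 96.74 m/s, rpm = 2565 → n = rpm/60 = 42.750000 rev/s
target J* = 0.7246; solve J* = V/(n·D) for n: n = V/(J*·D) = 96.74/(0.7246 × 2.683) = 49.760769 rev/s
rpm = 60·n = 2985.646122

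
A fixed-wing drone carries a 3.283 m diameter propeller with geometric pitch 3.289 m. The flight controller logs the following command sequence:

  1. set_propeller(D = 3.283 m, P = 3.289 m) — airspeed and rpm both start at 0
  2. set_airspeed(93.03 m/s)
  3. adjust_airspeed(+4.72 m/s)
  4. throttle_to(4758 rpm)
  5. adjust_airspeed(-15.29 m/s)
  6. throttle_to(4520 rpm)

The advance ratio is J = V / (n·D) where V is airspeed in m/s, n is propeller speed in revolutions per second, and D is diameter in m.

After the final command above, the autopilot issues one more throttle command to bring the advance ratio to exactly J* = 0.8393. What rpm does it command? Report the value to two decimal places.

rpm = 1795.59

set_propeller: D = 3.283 m, P = 3.289 m (p = P/D = 1.001828); state ← (V=0, rpm=0)
set_airspeed(93.03): V ← 93.03 m/s
adjust_airspeed(+4.72): V ← 93.03 +4.72 = 97.75 m/s
throttle_to(4758): rpm ← 4758
adjust_airspeed(-15.29): V ← 97.75 -15.29 = 82.46 m/s
throttle_to(4520): rpm ← 4520
final state: V = 82.46 m/s, rpm = 4520 → n = rpm/60 = 75.333333 rev/s
target J* = 0.8393; solve J* = V/(n·D) for n: n = V/(J*·D) = 82.46/(0.8393 × 3.283) = 29.926452 rev/s
rpm = 60·n = 1795.587093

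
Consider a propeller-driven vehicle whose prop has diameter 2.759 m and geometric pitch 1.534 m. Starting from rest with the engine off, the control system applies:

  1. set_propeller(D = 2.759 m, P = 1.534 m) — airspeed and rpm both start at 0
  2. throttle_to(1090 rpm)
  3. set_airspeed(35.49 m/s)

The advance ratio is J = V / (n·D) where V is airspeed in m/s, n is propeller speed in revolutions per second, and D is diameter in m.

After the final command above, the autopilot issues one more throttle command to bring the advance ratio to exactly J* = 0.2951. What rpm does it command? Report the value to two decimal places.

set_propeller: D = 2.759 m, P = 1.534 m (p = P/D = 0.555999); state ← (V=0, rpm=0)
throttle_to(1090): rpm ← 1090
set_airspeed(35.49): V ← 35.49 m/s
final state: V = 35.49 m/s, rpm = 1090 → n = rpm/60 = 18.166667 rev/s
target J* = 0.2951; solve J* = V/(n·D) for n: n = V/(J*·D) = 35.49/(0.2951 × 2.759) = 43.589821 rev/s
rpm = 60·n = 2615.389283

rpm = 2615.39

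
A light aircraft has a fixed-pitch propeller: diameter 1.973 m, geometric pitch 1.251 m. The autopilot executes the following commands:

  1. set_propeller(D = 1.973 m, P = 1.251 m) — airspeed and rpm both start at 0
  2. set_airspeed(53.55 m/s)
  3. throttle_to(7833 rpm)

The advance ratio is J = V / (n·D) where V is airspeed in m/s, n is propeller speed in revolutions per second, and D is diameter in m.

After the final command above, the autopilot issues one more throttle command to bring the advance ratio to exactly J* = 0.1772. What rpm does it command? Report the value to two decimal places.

rpm = 9190.09

set_propeller: D = 1.973 m, P = 1.251 m (p = P/D = 0.634060); state ← (V=0, rpm=0)
set_airspeed(53.55): V ← 53.55 m/s
throttle_to(7833): rpm ← 7833
final state: V = 53.55 m/s, rpm = 7833 → n = rpm/60 = 130.550000 rev/s
target J* = 0.1772; solve J* = V/(n·D) for n: n = V/(J*·D) = 53.55/(0.1772 × 1.973) = 153.168222 rev/s
rpm = 60·n = 9190.093348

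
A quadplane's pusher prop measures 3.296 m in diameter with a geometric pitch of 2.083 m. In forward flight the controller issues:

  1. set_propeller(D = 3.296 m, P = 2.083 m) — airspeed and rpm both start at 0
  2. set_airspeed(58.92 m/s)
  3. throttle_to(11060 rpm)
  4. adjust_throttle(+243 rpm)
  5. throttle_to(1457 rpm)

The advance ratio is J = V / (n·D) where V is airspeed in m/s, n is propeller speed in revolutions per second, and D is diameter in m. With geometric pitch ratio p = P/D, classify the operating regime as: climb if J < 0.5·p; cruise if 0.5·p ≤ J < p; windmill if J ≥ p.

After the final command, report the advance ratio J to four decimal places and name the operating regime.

set_propeller: D = 3.296 m, P = 2.083 m (p = P/D = 0.631978); state ← (V=0, rpm=0)
set_airspeed(58.92): V ← 58.92 m/s
throttle_to(11060): rpm ← 11060
adjust_throttle(+243): rpm ← 11060 +243 = 11303
throttle_to(1457): rpm ← 1457
final state: V = 58.92 m/s, rpm = 1457 → n = rpm/60 = 24.283333 rev/s
J = V / (n·D) = 58.92 / (24.283333 × 3.296) = 0.736152
regime bands: climb J<0.3160 | cruise [0.3160, 0.6320) | windmill J≥0.6320
J = 0.7362 → windmill

J = 0.7362, regime = windmill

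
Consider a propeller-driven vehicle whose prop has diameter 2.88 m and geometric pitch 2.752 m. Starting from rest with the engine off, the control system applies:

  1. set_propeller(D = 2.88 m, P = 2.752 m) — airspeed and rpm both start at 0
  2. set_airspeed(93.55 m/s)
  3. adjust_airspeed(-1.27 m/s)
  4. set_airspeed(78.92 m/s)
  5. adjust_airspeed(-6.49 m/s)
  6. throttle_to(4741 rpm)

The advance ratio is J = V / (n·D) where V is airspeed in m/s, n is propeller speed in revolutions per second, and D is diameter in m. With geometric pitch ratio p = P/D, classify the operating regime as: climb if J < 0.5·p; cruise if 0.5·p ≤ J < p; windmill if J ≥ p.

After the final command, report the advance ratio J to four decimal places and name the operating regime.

J = 0.3183, regime = climb

set_propeller: D = 2.88 m, P = 2.752 m (p = P/D = 0.955556); state ← (V=0, rpm=0)
set_airspeed(93.55): V ← 93.55 m/s
adjust_airspeed(-1.27): V ← 93.55 -1.27 = 92.28 m/s
set_airspeed(78.92): V ← 78.92 m/s
adjust_airspeed(-6.49): V ← 78.92 -6.49 = 72.43 m/s
throttle_to(4741): rpm ← 4741
final state: V = 72.43 m/s, rpm = 4741 → n = rpm/60 = 79.016667 rev/s
J = V / (n·D) = 72.43 / (79.016667 × 2.88) = 0.318278
regime bands: climb J<0.4778 | cruise [0.4778, 0.9556) | windmill J≥0.9556
J = 0.3183 → climb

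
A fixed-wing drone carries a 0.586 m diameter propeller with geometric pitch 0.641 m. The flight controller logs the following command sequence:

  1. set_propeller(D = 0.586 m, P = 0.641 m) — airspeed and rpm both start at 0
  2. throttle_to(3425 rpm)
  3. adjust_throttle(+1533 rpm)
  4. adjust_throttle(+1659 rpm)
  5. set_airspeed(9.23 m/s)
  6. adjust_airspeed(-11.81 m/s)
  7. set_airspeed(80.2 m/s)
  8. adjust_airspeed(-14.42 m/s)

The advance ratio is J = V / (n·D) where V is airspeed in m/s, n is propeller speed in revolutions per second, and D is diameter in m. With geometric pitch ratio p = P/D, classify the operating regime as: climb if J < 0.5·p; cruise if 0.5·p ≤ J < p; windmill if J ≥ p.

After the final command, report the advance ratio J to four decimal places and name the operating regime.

J = 1.0179, regime = cruise

set_propeller: D = 0.586 m, P = 0.641 m (p = P/D = 1.093857); state ← (V=0, rpm=0)
throttle_to(3425): rpm ← 3425
adjust_throttle(+1533): rpm ← 3425 +1533 = 4958
adjust_throttle(+1659): rpm ← 4958 +1659 = 6617
set_airspeed(9.23): V ← 9.23 m/s
adjust_airspeed(-11.81): V ← 9.23 -11.81 = -2.58 m/s
set_airspeed(80.2): V ← 80.2 m/s
adjust_airspeed(-14.42): V ← 80.2 -14.42 = 65.78 m/s
final state: V = 65.78 m/s, rpm = 6617 → n = rpm/60 = 110.283333 rev/s
J = V / (n·D) = 65.78 / (110.283333 × 0.586) = 1.017856
regime bands: climb J<0.5469 | cruise [0.5469, 1.0939) | windmill J≥1.0939
J = 1.0179 → cruise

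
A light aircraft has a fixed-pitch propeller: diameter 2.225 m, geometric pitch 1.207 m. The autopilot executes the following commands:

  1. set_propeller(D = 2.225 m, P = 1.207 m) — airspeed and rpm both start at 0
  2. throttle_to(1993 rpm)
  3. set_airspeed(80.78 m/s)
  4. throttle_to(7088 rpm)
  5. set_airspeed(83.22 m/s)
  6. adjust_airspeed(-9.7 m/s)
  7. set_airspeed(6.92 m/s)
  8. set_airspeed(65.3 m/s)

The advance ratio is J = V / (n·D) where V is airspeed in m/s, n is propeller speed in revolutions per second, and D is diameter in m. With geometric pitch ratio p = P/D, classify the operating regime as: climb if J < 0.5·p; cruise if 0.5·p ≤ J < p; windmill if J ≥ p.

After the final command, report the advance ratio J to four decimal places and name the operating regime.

J = 0.2484, regime = climb

set_propeller: D = 2.225 m, P = 1.207 m (p = P/D = 0.542472); state ← (V=0, rpm=0)
throttle_to(1993): rpm ← 1993
set_airspeed(80.78): V ← 80.78 m/s
throttle_to(7088): rpm ← 7088
set_airspeed(83.22): V ← 83.22 m/s
adjust_airspeed(-9.7): V ← 83.22 -9.7 = 73.52 m/s
set_airspeed(6.92): V ← 6.92 m/s
set_airspeed(65.3): V ← 65.3 m/s
final state: V = 65.3 m/s, rpm = 7088 → n = rpm/60 = 118.133333 rev/s
J = V / (n·D) = 65.3 / (118.133333 × 2.225) = 0.248434
regime bands: climb J<0.2712 | cruise [0.2712, 0.5425) | windmill J≥0.5425
J = 0.2484 → climb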